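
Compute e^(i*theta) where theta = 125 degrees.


cos(125°) = -0.5736
sin(125°) = 0.8192

e^(i*125°) = -0.5736 + 0.8192i


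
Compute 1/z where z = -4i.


|z|^2 = 0+16 = 16
1/z = (0 + 4i)/16

1/z = 0 + 0.2500i


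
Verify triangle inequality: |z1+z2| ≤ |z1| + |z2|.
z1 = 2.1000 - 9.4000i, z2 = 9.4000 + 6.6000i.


|z1| = sqrt(2.1^2 + (-9.4)^2) = sqrt(92.77) = 9.6317
|z2| = sqrt(9.4^2 + 6.6^2) = sqrt(131.92) = 11.4856
z1+z2 = 11.5000 - 2.8000i
|z1+z2| = sqrt(140.09) = 11.8360
|z1|+|z2| = 9.6317 + 11.4856 = 21.1173

|z1+z2| = 11.8360 ≤ |z1|+|z2| = 21.1173 (verified)


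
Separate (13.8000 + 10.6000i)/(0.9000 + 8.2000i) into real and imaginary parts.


Multiply by conjugate: (13.8000 + 10.6000i)(0.9000 - 8.2000i) / (0.9^2 + 8.2^2)
Numerator real = 13.8*0.9 + 10.6*8.2 = 99.34
Numerator imag = 10.6*0.9 - 13.8*8.2 = -103.62
Denominator = 68.05
Re(z) = 99.34/68.05 = 1.4598
Im(z) = -103.62/68.05 = -1.5227

Re(z) = 1.4598, Im(z) = -1.5227


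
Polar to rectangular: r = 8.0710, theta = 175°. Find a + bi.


a = 8.0710*cos(175°) = 8.0710*(-0.9962) = -8.0403
b = 8.0710*sin(175°) = 8.0710*0.087156 = 0.7034

-8.0403 + 0.7034i


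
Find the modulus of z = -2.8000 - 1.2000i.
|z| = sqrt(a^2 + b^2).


|z| = sqrt((-2.8)^2 + (-1.2)^2) = sqrt(7.84 + 1.44) = sqrt(9.28) = 3.0463

|z| = 3.0463


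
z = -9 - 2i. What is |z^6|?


|z| = sqrt(81+4) = sqrt(85) = 9.2195
|z^6| = |z|^6 = (sqrt(85))^6 = 85^3 = 614125

|z^6| = 614125


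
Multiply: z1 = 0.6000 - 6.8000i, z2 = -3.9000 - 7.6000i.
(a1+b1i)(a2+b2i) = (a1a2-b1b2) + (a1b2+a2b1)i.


Real = 0.6*(-3.9) - (-6.8)*(-7.6) = -2.34 - 51.68 = -54.02
Imag = 0.6*(-7.6) - (3.9)*(-6.8) = -4.56 + 26.52 = 21.96

-54.0200 + 21.9600i


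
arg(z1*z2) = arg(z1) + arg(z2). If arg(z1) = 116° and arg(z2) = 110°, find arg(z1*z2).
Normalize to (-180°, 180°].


arg(z1*z2) = 116° + 110° = 226°
Normalized to (-180°, 180°]: -134°

-134°


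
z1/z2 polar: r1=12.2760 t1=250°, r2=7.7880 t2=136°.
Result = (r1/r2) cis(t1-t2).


r = 12.2760 / 7.7880 = 1.5763
theta = 250° - 136° = 114° = 114° (mod 360)

1.5763 cis(114°)


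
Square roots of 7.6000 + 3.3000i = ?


|z| = sqrt(57.76+10.89) = 8.2855
sqrt((|z|+a)/2) = sqrt((8.2855+7.6)/2) = sqrt(7.9428) = 2.8183
sqrt((|z|-a)/2) = sqrt((8.2855-7.6)/2) = sqrt(0.3428) = 0.5855

±(2.8183 + 0.5855i) i.e. 2.8183 + 0.5855i and -2.8183 - 0.5855i


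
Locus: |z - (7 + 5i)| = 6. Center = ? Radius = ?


|z - z0| = r is a circle with center z0 and radius r.
Center = (7, 5), radius = 6

Circle with center (7, 5) and radius 6


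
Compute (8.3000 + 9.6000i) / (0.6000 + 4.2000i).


Conjugate of z2 = 0.6000 - 4.2000i
Numerator: (8.3000 + 9.6000i)(0.6000 - 4.2000i) = 45.3000 - 29.1000i
Denominator: 0.6^2 + 4.2^2 = 18
Result = (45.3000 - 29.1000i)/18

2.5167 - 1.6167i


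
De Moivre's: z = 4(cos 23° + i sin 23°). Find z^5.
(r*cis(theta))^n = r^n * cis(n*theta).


r^5 = 4^5 = 1024
n*theta = 5*23° = 115° = 115° (mod 360)
a = 1024*cos(115°) = -432.7611
b = 1024*sin(115°) = 928.0592

1024 cis(115°) = -432.7611 + 928.0592i


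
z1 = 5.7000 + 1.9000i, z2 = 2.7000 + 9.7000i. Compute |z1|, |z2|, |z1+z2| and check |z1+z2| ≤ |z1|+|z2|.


|z1| = sqrt(5.7^2 + 1.9^2) = sqrt(36.1) = 6.0083
|z2| = sqrt(2.7^2 + 9.7^2) = sqrt(101.38) = 10.0688
z1+z2 = 8.4000 + 11.6000i
|z1+z2| = sqrt(205.12) = 14.3220
|z1|+|z2| = 6.0083 + 10.0688 = 16.0771

|z1+z2| = 14.3220 ≤ |z1|+|z2| = 16.0771 (verified)


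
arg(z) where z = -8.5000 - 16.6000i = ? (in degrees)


Re = -8.5, Im = -16.6
arg = atan2(-16.6, -8.5) = -117.1146 degrees

arg(z) = -117.1146 degrees


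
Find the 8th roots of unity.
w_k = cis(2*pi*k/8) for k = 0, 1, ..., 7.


The 8th roots of unity are cis(360k/8°) for k=0..7
Angle step = 360/8 = 45°
Primitive root: cis(45°)
Primitive root = 0.7071 + 0.7071i

8 roots at angles: 0°, 45°, 90°, 135°, 180°, 225°, 270°, 315°


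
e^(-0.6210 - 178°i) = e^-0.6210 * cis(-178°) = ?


e^-0.6210 = 0.5374
cos(-178°) = -0.9994
sin(-178°) = -0.0349
Real = 0.5374*(-0.9994) = -0.5371
Imag = 0.5374*(-0.0349) = -0.0188

-0.5371 - 0.0188i


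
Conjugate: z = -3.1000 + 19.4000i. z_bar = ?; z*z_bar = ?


z_bar = -3.1000 - 19.4000i
z*z_bar = (-3.1)^2 + 19.4^2 = 9.61 + 376.36 = 385.97

z_bar = -3.1000 - 19.4000i, z*z_bar = 385.97


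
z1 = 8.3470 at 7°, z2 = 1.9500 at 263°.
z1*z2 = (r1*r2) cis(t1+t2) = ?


r = 8.3470 * 1.9500 = 16.2767
theta = 7° + 263° = 270° = 270° (mod 360)

16.2767 cis(270°)


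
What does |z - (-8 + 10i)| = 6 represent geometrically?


|z - z0| = r is a circle with center z0 and radius r.
Center = (-8, 10), radius = 6

Circle with center (-8, 10) and radius 6


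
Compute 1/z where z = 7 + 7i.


|z|^2 = 49+49 = 98
1/z = (7 - 7i)/98

1/z = 0.0714 - 0.0714i


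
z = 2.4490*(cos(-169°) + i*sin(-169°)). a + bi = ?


a = 2.4490*cos(-169°) = 2.4490*(-0.98163) = -2.4040
b = 2.4490*sin(-169°) = 2.4490*(-0.1908) = -0.4673

-2.4040 - 0.4673i


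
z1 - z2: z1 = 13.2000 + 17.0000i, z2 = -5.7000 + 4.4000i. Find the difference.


Real: 13.2 + 5.7 = 18.9
Imag: 17 - 4.4 = 12.6

18.9000 + 12.6000i


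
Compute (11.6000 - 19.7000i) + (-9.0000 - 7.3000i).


Real: 11.6 - 9 = 2.6
Imag: -19.7 - 7.3 = -27

2.6000 - 27.0000i


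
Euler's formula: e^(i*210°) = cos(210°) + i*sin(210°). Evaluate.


cos(210°) = -0.8660
sin(210°) = -0.5000

e^(i*210°) = -0.8660 - 0.5000i


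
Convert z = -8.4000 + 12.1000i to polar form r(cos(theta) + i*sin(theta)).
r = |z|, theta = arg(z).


r = sqrt(70.56+146.41) = sqrt(216.97) = 14.7299
theta = atan2(12.1, -8.4) = 124.7690 degrees

r = 14.7299, theta = 124.7690 degrees


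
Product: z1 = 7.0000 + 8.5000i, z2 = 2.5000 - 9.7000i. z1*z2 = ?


Real = 7*2.5 - 8.5*(-9.7) = 17.5 - (-82.45) = 99.95
Imag = 7*(-9.7) + 2.5*8.5 = -67.9 + 21.25 = -46.65

99.9500 - 46.6500i


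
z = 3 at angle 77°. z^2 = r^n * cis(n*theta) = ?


r^2 = 3^2 = 9
n*theta = 2*77° = 154° = 154° (mod 360)
a = 9*cos(154°) = -8.0891
b = 9*sin(154°) = 3.9453

9 cis(154°) = -8.0891 + 3.9453i


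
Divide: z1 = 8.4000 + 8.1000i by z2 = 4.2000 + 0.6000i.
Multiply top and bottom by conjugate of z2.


Conjugate of z2 = 4.2000 - 0.6000i
Numerator: (8.4000 + 8.1000i)(4.2000 - 0.6000i) = 40.1400 + 28.9800i
Denominator: 4.2^2 + 0.6^2 = 18
Result = (40.1400 + 28.9800i)/18

2.2300 + 1.6100i


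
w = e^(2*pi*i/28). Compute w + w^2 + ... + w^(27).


With w = e^(2*pi*i/28), all 28 of the 28th roots of unity w^0 = 1, w, ..., w^(27) sum to 0: 1 + w + ... + w^(27) = (1 - w^28)/(1 - w) = 0 since w^28 = 1, w ≠ 1.
Removing the root 1: w + w^2 + ... + w^(27) = 0 - 1 = -1

Sum = -1


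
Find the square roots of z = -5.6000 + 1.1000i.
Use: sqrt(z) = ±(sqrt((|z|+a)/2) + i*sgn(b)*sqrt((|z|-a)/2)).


|z| = sqrt(31.36+1.21) = 5.7070
sqrt((|z|+a)/2) = sqrt((5.7070+(-5.6))/2) = sqrt(0.0535) = 0.2313
sqrt((|z|-a)/2) = sqrt((5.7070-(-5.6))/2) = sqrt(5.6535) = 2.3777

±(0.2313 + 2.3777i) i.e. 0.2313 + 2.3777i and -0.2313 - 2.3777i


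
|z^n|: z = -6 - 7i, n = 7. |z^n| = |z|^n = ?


|z| = sqrt(36+49) = sqrt(85) = 9.2195
|z^7| = |z|^7 = (sqrt(85))^7 = 85^3 * sqrt(85) = 614125*sqrt(85)

|z^7| = 614125*sqrt(85) ≈ 5661952.7398


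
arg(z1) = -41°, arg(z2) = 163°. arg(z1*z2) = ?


arg(z1*z2) = -41° + 163° = 122°
Normalized to (-180°, 180°]: 122°

122°


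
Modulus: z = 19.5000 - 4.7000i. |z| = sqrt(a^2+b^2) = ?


|z| = sqrt(19.5^2 + (-4.7)^2) = sqrt(380.25 + 22.09) = sqrt(402.34) = 20.0584

|z| = 20.0584


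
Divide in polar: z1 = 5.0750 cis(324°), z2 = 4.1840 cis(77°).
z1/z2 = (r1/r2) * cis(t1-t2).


r = 5.0750 / 4.1840 = 1.2130
theta = 324° - 77° = 247° = 247° (mod 360)

1.2130 cis(247°)


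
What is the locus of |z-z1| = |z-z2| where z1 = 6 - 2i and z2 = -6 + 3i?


Equal distances means the locus is the perpendicular bisector of z1 and z2.
Midpoint = ((6+(-6))/2, (-2+3)/2) = (0, 0.5000)

Perpendicular bisector through (0, 0.5000)


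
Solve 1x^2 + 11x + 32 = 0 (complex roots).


disc = 11^2 - 4*1*32 = 121 - 128 = -7
sqrt(|disc|) = sqrt(7) = 2.6458
Real part = -11/(2*1) = -5.5000
Imag part = 2.6458/(2*1) = 1.3229

-5.5000 ± 1.3229i


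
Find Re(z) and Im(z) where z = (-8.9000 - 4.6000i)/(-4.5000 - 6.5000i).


Multiply by conjugate: (-8.9000 - 4.6000i)(-4.5000 + 6.5000i) / ((-4.5)^2 + (-6.5)^2)
Numerator real = -8.9*(-4.5) - (4.6)*(-6.5) = 69.95
Numerator imag = -4.6*(-4.5) - (-8.9)*(-6.5) = -37.15
Denominator = 62.5
Re(z) = 69.95/62.5 = 1.1192
Im(z) = -37.15/62.5 = -0.5944

Re(z) = 1.1192, Im(z) = -0.5944


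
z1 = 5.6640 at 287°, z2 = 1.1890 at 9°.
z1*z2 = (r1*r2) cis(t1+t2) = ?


r = 5.6640 * 1.1890 = 6.7345
theta = 287° + 9° = 296° = 296° (mod 360)

6.7345 cis(296°)


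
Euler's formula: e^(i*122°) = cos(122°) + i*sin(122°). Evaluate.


cos(122°) = -0.5299
sin(122°) = 0.8480

e^(i*122°) = -0.5299 + 0.8480i


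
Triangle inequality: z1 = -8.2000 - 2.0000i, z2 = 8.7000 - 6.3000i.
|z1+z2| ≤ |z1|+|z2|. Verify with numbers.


|z1| = sqrt((-8.2)^2 + (-2)^2) = sqrt(71.24) = 8.4404
|z2| = sqrt(8.7^2 + (-6.3)^2) = sqrt(115.38) = 10.7415
z1+z2 = 0.5000 - 8.3000i
|z1+z2| = sqrt(69.14) = 8.3150
|z1|+|z2| = 8.4404 + 10.7415 = 19.1819

|z1+z2| = 8.3150 ≤ |z1|+|z2| = 19.1819 (verified)


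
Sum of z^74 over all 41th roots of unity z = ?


The roots are w_k = w^k with w = e^(2*pi*i/41), and (w^k)^74 = (w^74)^k.
So S = 1 + u + u^2 + ... + u^(40) with u = w^74.
74 = 1*41 + 33, so 74 is not a multiple of 41: u = (w^41)^1 * w^33 = w^33 ≠ 1 (w is a primitive 41th root), while u^41 = (w^41)^74 = 1.
Geometric series: S = (1 - u^41)/(1 - u) = (1 - 1)/(1 - u) = 0

S = 0


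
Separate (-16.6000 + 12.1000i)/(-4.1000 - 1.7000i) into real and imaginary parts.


Multiply by conjugate: (-16.6000 + 12.1000i)(-4.1000 + 1.7000i) / ((-4.1)^2 + (-1.7)^2)
Numerator real = -16.6*(-4.1) + 12.1*(-1.7) = 47.49
Numerator imag = 12.1*(-4.1) - (-16.6)*(-1.7) = -77.83
Denominator = 19.7
Re(z) = 47.49/19.7 = 2.4107
Im(z) = -77.83/19.7 = -3.9508

Re(z) = 2.4107, Im(z) = -3.9508


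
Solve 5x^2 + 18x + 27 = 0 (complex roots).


disc = 18^2 - 4*5*27 = 324 - 540 = -216
sqrt(|disc|) = sqrt(216) = 14.6969
Real part = -18/(2*5) = -1.8000
Imag part = 14.6969/(2*5) = 1.4697

-1.8000 ± 1.4697i


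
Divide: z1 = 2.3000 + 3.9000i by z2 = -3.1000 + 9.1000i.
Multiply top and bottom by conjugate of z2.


Conjugate of z2 = -3.1000 - 9.1000i
Numerator: (2.3000 + 3.9000i)(-3.1000 - 9.1000i) = 28.3600 - 33.0200i
Denominator: (-3.1)^2 + 9.1^2 = 92.42
Result = (28.3600 - 33.0200i)/92.42

0.3069 - 0.3573i


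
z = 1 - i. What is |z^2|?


|z| = sqrt(1+1) = sqrt(2) = 1.4142
|z^2| = |z|^2 = (sqrt(2))^2 = 2

|z^2| = 2


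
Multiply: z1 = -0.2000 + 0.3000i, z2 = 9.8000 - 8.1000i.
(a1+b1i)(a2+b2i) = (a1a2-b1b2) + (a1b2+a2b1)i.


Real = -0.2*9.8 - 0.3*(-8.1) = -1.96 - (-2.43) = 0.47
Imag = -0.2*(-8.1) + 9.8*0.3 = 1.62 + 2.94 = 4.56

0.4700 + 4.5600i


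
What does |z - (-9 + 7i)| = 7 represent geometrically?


|z - z0| = r is a circle with center z0 and radius r.
Center = (-9, 7), radius = 7

Circle with center (-9, 7) and radius 7


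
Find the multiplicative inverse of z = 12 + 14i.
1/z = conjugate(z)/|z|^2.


|z|^2 = 144+196 = 340
1/z = (12 - 14i)/340

1/z = 0.0353 - 0.0412i


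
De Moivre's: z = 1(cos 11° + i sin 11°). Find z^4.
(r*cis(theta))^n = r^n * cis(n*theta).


r^4 = 1^4 = 1
n*theta = 4*11° = 44° = 44° (mod 360)
a = 1*cos(44°) = 0.7193
b = 1*sin(44°) = 0.6947

1 cis(44°) = 0.7193 + 0.6947i


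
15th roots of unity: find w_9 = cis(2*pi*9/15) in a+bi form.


Angle = 360*9/15 = 216°
a = cos(216°) = -0.8090
b = sin(216°) = -0.5878

-0.8090 - 0.5878i


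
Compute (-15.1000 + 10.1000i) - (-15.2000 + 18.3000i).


Real: -15.1 + 15.2 = 0.1
Imag: 10.1 - 18.3 = -8.2

0.1000 - 8.2000i


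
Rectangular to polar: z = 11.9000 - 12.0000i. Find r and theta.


r = sqrt(141.61+144) = sqrt(285.61) = 16.9000
theta = atan2(-12, 11.9) = -45.2397 degrees

r = 16.9000, theta = -45.2397 degrees


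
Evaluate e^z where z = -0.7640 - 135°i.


e^-0.7640 = 0.4658
cos(-135°) = -0.7071
sin(-135°) = -0.7071
Real = 0.4658*(-0.7071) = -0.3294
Imag = 0.4658*(-0.7071) = -0.3294

-0.3294 - 0.3294i


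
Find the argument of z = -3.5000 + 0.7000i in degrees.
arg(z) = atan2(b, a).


Re = -3.5, Im = 0.7
arg = atan2(0.7, -3.5) = 168.6901 degrees

arg(z) = 168.6901 degrees


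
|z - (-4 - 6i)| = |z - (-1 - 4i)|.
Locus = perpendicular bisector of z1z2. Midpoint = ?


Equal distances means the locus is the perpendicular bisector of z1 and z2.
Midpoint = ((-4+(-1))/2, (-6+(-4))/2) = (-2.5000, -5.0000)

Perpendicular bisector through (-2.5000, -5.0000)


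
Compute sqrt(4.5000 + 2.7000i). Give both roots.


|z| = sqrt(20.25+7.29) = 5.2479
sqrt((|z|+a)/2) = sqrt((5.2479+4.5)/2) = sqrt(4.8739) = 2.2077
sqrt((|z|-a)/2) = sqrt((5.2479-4.5)/2) = sqrt(0.3739) = 0.6115

±(2.2077 + 0.6115i) i.e. 2.2077 + 0.6115i and -2.2077 - 0.6115i


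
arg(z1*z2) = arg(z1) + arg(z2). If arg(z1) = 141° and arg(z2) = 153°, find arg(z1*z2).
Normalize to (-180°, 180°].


arg(z1*z2) = 141° + 153° = 294°
Normalized to (-180°, 180°]: -66°

-66°


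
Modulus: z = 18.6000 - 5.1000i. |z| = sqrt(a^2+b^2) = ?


|z| = sqrt(18.6^2 + (-5.1)^2) = sqrt(345.96 + 26.01) = sqrt(371.97) = 19.2865

|z| = 19.2865


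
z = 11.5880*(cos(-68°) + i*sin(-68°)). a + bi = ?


a = 11.5880*cos(-68°) = 11.5880*0.3746 = 4.3409
b = 11.5880*sin(-68°) = 11.5880*(-0.92718) = -10.7442

4.3409 - 10.7442i


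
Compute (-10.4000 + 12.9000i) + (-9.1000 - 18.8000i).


Real: -10.4 - 9.1 = -19.5
Imag: 12.9 - 18.8 = -5.9

-19.5000 - 5.9000i


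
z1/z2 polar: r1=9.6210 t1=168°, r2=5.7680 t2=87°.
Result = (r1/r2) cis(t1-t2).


r = 9.6210 / 5.7680 = 1.6680
theta = 168° - 87° = 81° = 81° (mod 360)

1.6680 cis(81°)


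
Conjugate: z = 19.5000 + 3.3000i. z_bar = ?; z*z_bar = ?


z_bar = 19.5000 - 3.3000i
z*z_bar = 19.5^2 + 3.3^2 = 380.25 + 10.89 = 391.14

z_bar = 19.5000 - 3.3000i, z*z_bar = 391.14


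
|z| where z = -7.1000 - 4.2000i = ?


|z| = sqrt((-7.1)^2 + (-4.2)^2) = sqrt(50.41 + 17.64) = sqrt(68.05) = 8.2492

|z| = 8.2492


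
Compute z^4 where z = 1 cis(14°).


r^4 = 1^4 = 1
n*theta = 4*14° = 56° = 56° (mod 360)
a = 1*cos(56°) = 0.5592
b = 1*sin(56°) = 0.8290

1 cis(56°) = 0.5592 + 0.8290i


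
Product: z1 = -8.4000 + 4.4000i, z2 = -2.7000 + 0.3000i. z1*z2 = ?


Real = -8.4*(-2.7) - 4.4*0.3 = 22.68 - 1.32 = 21.36
Imag = -8.4*0.3 - (2.7)*4.4 = -2.52 - (11.88) = -14.4

21.3600 - 14.4000i


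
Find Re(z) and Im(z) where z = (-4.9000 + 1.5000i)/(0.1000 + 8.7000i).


Multiply by conjugate: (-4.9000 + 1.5000i)(0.1000 - 8.7000i) / (0.1^2 + 8.7^2)
Numerator real = -4.9*0.1 + 1.5*8.7 = 12.56
Numerator imag = 1.5*0.1 - (-4.9)*8.7 = 42.78
Denominator = 75.7
Re(z) = 12.56/75.7 = 0.1659
Im(z) = 42.78/75.7 = 0.5651

Re(z) = 0.1659, Im(z) = 0.5651


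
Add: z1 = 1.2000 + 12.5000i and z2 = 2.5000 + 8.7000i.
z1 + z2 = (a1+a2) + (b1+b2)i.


Real: 1.2 + 2.5 = 3.7
Imag: 12.5 + 8.7 = 21.2

3.7000 + 21.2000i


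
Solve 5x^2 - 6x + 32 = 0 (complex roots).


disc = (-6)^2 - 4*5*32 = 36 - 640 = -604
sqrt(|disc|) = sqrt(604) = 24.5764
Real part = 6/(2*5) = 0.6000
Imag part = 24.5764/(2*5) = 2.4576

0.6000 ± 2.4576i


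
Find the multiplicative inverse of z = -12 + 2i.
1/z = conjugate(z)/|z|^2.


|z|^2 = 144+4 = 148
1/z = (-12 - 2i)/148

1/z = -0.0811 - 0.0135i


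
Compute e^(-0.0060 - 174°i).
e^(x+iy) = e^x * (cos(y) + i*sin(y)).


e^-0.0060 = 0.9940
cos(-174°) = -0.99452
sin(-174°) = -0.1045
Real = 0.9940*(-0.99452) = -0.9886
Imag = 0.9940*(-0.1045) = -0.1039

-0.9886 - 0.1039i


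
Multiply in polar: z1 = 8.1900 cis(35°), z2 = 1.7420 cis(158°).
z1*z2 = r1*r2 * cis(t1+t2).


r = 8.1900 * 1.7420 = 14.2670
theta = 35° + 158° = 193° = 193° (mod 360)

14.2670 cis(193°)


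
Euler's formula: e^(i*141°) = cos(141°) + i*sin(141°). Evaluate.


cos(141°) = -0.7771
sin(141°) = 0.6293

e^(i*141°) = -0.7771 + 0.6293i


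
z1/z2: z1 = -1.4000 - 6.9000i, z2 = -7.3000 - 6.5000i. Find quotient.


Conjugate of z2 = -7.3000 + 6.5000i
Numerator: (-1.4000 - 6.9000i)(-7.3000 + 6.5000i) = 55.0700 + 41.2700i
Denominator: (-7.3)^2 + (-6.5)^2 = 95.54
Result = (55.0700 + 41.2700i)/95.54

0.5764 + 0.4320i


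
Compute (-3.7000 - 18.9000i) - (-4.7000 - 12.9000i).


Real: -3.7 + 4.7 = 1
Imag: -18.9 + 12.9 = -6

1.0000 - 6.0000i


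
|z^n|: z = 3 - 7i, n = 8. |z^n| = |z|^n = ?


|z| = sqrt(9+49) = sqrt(58) = 7.6158
|z^8| = |z|^8 = (sqrt(58))^8 = 58^4 = 11316496

|z^8| = 11316496


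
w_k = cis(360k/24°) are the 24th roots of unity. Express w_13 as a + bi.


Angle = 360*13/24 = 195°
a = cos(195°) = -0.9659
b = sin(195°) = -0.2588

-0.9659 - 0.2588i


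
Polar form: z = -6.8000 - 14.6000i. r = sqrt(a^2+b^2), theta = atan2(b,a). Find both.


r = sqrt(46.24+213.16) = sqrt(259.4) = 16.1059
theta = atan2(-14.6, -6.8) = -114.9739 degrees

r = 16.1059, theta = -114.9739 degrees


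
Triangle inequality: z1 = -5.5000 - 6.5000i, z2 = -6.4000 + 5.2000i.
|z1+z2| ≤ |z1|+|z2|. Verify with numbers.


|z1| = sqrt((-5.5)^2 + (-6.5)^2) = sqrt(72.5) = 8.5147
|z2| = sqrt((-6.4)^2 + 5.2^2) = sqrt(68) = 8.2462
z1+z2 = -11.9000 - 1.3000i
|z1+z2| = sqrt(143.3) = 11.9708
|z1|+|z2| = 8.5147 + 8.2462 = 16.7609

|z1+z2| = 11.9708 ≤ |z1|+|z2| = 16.7609 (verified)


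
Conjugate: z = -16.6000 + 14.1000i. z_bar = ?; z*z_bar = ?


z_bar = -16.6000 - 14.1000i
z*z_bar = (-16.6)^2 + 14.1^2 = 275.56 + 198.81 = 474.37

z_bar = -16.6000 - 14.1000i, z*z_bar = 474.37


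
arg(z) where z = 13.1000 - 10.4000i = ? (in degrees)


Re = 13.1, Im = -10.4
arg = atan2(-10.4, 13.1) = -38.4458 degrees

arg(z) = -38.4458 degrees


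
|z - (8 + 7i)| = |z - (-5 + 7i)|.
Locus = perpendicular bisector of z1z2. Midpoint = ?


Equal distances means the locus is the perpendicular bisector of z1 and z2.
Midpoint = ((8+(-5))/2, (7+7)/2) = (1.5000, 7.0000)

Perpendicular bisector through (1.5000, 7.0000)


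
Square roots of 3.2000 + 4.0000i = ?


|z| = sqrt(10.24+16) = 5.1225
sqrt((|z|+a)/2) = sqrt((5.1225+3.2)/2) = sqrt(4.1612) = 2.0399
sqrt((|z|-a)/2) = sqrt((5.1225-3.2)/2) = sqrt(0.9612) = 0.9804

±(2.0399 + 0.9804i) i.e. 2.0399 + 0.9804i and -2.0399 - 0.9804i


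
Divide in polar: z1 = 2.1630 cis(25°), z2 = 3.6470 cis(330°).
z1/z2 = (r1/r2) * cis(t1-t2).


r = 2.1630 / 3.6470 = 0.5931
theta = 25° - 330° = -305° = 55° (mod 360)

0.5931 cis(55°)


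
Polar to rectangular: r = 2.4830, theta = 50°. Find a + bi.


a = 2.4830*cos(50°) = 2.4830*0.64279 = 1.5960
b = 2.4830*sin(50°) = 2.4830*0.76604 = 1.9021

1.5960 + 1.9021i


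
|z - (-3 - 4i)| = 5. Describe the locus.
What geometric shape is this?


|z - z0| = r is a circle with center z0 and radius r.
Center = (-3, -4), radius = 5

Circle with center (-3, -4) and radius 5


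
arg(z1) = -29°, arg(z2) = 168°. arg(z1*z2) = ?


arg(z1*z2) = -29° + 168° = 139°
Normalized to (-180°, 180°]: 139°

139°


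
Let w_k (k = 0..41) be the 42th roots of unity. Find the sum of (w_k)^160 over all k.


The roots are w_k = w^k with w = e^(2*pi*i/42), and (w^k)^160 = (w^160)^k.
So S = 1 + u + u^2 + ... + u^(41) with u = w^160.
160 = 3*42 + 34, so 160 is not a multiple of 42: u = (w^42)^3 * w^34 = w^34 ≠ 1 (w is a primitive 42th root), while u^42 = (w^42)^160 = 1.
Geometric series: S = (1 - u^42)/(1 - u) = (1 - 1)/(1 - u) = 0

S = 0


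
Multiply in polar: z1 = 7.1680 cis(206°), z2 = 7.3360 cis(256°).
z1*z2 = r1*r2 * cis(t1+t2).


r = 7.1680 * 7.3360 = 52.5844
theta = 206° + 256° = 462° = 102° (mod 360)

52.5844 cis(102°)


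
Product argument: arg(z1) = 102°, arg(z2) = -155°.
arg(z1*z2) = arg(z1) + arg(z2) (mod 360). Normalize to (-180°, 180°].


arg(z1*z2) = 102° - 155° = -53°
Normalized to (-180°, 180°]: -53°

-53°


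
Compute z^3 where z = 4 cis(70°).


r^3 = 4^3 = 64
n*theta = 3*70° = 210° = 210° (mod 360)
a = 64*cos(210°) = -55.4256
b = 64*sin(210°) = -32.0000

64 cis(210°) = -55.4256 - 32.0000i


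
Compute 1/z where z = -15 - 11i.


|z|^2 = 225+121 = 346
1/z = (-15 + 11i)/346

1/z = -0.0434 + 0.0318i


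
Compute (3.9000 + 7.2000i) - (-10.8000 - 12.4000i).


Real: 3.9 + 10.8 = 14.7
Imag: 7.2 + 12.4 = 19.6

14.7000 + 19.6000i


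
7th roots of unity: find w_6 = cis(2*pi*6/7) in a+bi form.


Angle = 360*6/7 = 308.5714°
a = cos(308.5714°) = 0.6235
b = sin(308.5714°) = -0.7818

0.6235 - 0.7818i


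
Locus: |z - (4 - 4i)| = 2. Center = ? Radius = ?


|z - z0| = r is a circle with center z0 and radius r.
Center = (4, -4), radius = 2

Circle with center (4, -4) and radius 2


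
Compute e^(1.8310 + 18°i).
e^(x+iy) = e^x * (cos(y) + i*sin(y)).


e^1.8310 = 6.2401
cos(18°) = 0.95106
sin(18°) = 0.30902
Real = 6.2401*0.95106 = 5.9347
Imag = 6.2401*0.30902 = 1.9283

5.9347 + 1.9283i


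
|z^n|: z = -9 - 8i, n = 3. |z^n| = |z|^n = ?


|z| = sqrt(81+64) = sqrt(145) = 12.0416
|z^3| = |z|^3 = (sqrt(145))^3 = 145*sqrt(145)

|z^3| = 145*sqrt(145) ≈ 1746.0312


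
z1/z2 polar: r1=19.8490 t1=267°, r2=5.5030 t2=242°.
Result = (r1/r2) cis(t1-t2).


r = 19.8490 / 5.5030 = 3.6069
theta = 267° - 242° = 25° = 25° (mod 360)

3.6069 cis(25°)


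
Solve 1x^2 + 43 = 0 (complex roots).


disc = 0^2 - 4*1*43 = 0 - 172 = -172
sqrt(|disc|) = sqrt(172) = 13.1149
Real part = 0/(2*1) = 0
Imag part = 13.1149/(2*1) = 6.5574

0 ± 6.5574i


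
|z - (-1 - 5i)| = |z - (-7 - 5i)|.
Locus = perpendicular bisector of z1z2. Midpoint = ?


Equal distances means the locus is the perpendicular bisector of z1 and z2.
Midpoint = ((-1+(-7))/2, (-5+(-5))/2) = (-4.0000, -5.0000)

Perpendicular bisector through (-4.0000, -5.0000)


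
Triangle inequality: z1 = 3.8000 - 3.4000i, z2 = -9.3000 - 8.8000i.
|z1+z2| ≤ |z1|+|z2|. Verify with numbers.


|z1| = sqrt(3.8^2 + (-3.4)^2) = sqrt(26) = 5.0990
|z2| = sqrt((-9.3)^2 + (-8.8)^2) = sqrt(163.93) = 12.8035
z1+z2 = -5.5000 - 12.2000i
|z1+z2| = sqrt(179.09) = 13.3825
|z1|+|z2| = 5.0990 + 12.8035 = 17.9025

|z1+z2| = 13.3825 ≤ |z1|+|z2| = 17.9025 (verified)


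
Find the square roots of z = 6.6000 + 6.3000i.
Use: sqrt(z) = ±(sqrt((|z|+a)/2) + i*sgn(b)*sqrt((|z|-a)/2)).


|z| = sqrt(43.56+39.69) = 9.1241
sqrt((|z|+a)/2) = sqrt((9.1241+6.6)/2) = sqrt(7.8621) = 2.8039
sqrt((|z|-a)/2) = sqrt((9.1241-6.6)/2) = sqrt(1.2621) = 1.1234

±(2.8039 + 1.1234i) i.e. 2.8039 + 1.1234i and -2.8039 - 1.1234i


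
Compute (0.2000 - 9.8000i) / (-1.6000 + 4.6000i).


Conjugate of z2 = -1.6000 - 4.6000i
Numerator: (0.2000 - 9.8000i)(-1.6000 - 4.6000i) = -45.4000 + 14.7600i
Denominator: (-1.6)^2 + 4.6^2 = 23.72
Result = (-45.4000 + 14.7600i)/23.72

-1.9140 + 0.6223i


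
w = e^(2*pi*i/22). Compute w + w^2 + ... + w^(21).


With w = e^(2*pi*i/22), all 22 of the 22th roots of unity w^0 = 1, w, ..., w^(21) sum to 0: 1 + w + ... + w^(21) = (1 - w^22)/(1 - w) = 0 since w^22 = 1, w ≠ 1.
Removing the root 1: w + w^2 + ... + w^(21) = 0 - 1 = -1

Sum = -1


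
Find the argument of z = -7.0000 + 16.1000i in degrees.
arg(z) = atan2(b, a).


Re = -7, Im = 16.1
arg = atan2(16.1, -7) = 113.4986 degrees

arg(z) = 113.4986 degrees


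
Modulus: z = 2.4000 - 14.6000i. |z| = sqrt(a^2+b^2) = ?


|z| = sqrt(2.4^2 + (-14.6)^2) = sqrt(5.76 + 213.16) = sqrt(218.92) = 14.7959

|z| = 14.7959


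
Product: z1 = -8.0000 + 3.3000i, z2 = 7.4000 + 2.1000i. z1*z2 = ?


Real = -8*7.4 - 3.3*2.1 = -59.2 - 6.93 = -66.13
Imag = -8*2.1 + 7.4*3.3 = -16.8 + 24.42 = 7.62

-66.1300 + 7.6200i


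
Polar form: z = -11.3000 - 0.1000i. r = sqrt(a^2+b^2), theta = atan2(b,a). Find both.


r = sqrt(127.69+0.01) = sqrt(127.7) = 11.3004
theta = atan2(-0.1, -11.3) = -179.4930 degrees

r = 11.3004, theta = -179.4930 degrees


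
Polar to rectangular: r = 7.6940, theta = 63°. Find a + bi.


a = 7.6940*cos(63°) = 7.6940*0.45399 = 3.4930
b = 7.6940*sin(63°) = 7.6940*0.891 = 6.8554

3.4930 + 6.8554i


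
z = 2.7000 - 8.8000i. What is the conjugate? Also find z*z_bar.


z_bar = 2.7000 + 8.8000i
z*z_bar = 2.7^2 + (-8.8)^2 = 7.29 + 77.44 = 84.73

z_bar = 2.7000 + 8.8000i, z*z_bar = 84.73


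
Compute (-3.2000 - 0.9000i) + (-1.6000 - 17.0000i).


Real: -3.2 - 1.6 = -4.8
Imag: -0.9 - 17 = -17.9

-4.8000 - 17.9000i


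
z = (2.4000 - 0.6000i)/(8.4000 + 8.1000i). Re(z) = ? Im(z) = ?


Multiply by conjugate: (2.4000 - 0.6000i)(8.4000 - 8.1000i) / (8.4^2 + 8.1^2)
Numerator real = 2.4*8.4 - (0.6)*8.1 = 15.3
Numerator imag = -0.6*8.4 - 2.4*8.1 = -24.48
Denominator = 136.17
Re(z) = 15.3/136.17 = 0.1124
Im(z) = -24.48/136.17 = -0.1798

Re(z) = 0.1124, Im(z) = -0.1798


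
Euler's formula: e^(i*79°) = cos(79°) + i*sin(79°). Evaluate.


cos(79°) = 0.1908
sin(79°) = 0.9816

e^(i*79°) = 0.1908 + 0.9816i


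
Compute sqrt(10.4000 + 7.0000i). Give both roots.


|z| = sqrt(108.16+49) = 12.5363
sqrt((|z|+a)/2) = sqrt((12.5363+10.4)/2) = sqrt(11.4682) = 3.3865
sqrt((|z|-a)/2) = sqrt((12.5363-10.4)/2) = sqrt(1.0682) = 1.0335

±(3.3865 + 1.0335i) i.e. 3.3865 + 1.0335i and -3.3865 - 1.0335i


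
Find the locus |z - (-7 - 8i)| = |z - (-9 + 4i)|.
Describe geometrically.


Equal distances means the locus is the perpendicular bisector of z1 and z2.
Midpoint = ((-7+(-9))/2, (-8+4)/2) = (-8.0000, -2.0000)

Perpendicular bisector through (-8.0000, -2.0000)


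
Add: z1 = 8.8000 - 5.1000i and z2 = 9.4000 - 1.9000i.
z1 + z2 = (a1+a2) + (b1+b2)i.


Real: 8.8 + 9.4 = 18.2
Imag: -5.1 - 1.9 = -7

18.2000 - 7.0000i


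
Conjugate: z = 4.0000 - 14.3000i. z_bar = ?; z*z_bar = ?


z_bar = 4.0000 + 14.3000i
z*z_bar = 4^2 + (-14.3)^2 = 16 + 204.49 = 220.49

z_bar = 4.0000 + 14.3000i, z*z_bar = 220.49


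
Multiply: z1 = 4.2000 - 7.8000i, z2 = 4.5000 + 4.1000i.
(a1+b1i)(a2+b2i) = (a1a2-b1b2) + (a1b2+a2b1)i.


Real = 4.2*4.5 - (-7.8)*4.1 = 18.9 - (-31.98) = 50.88
Imag = 4.2*4.1 + 4.5*(-7.8) = 17.22 - (35.1) = -17.88

50.8800 - 17.8800i


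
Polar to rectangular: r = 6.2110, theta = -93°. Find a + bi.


a = 6.2110*cos(-93°) = 6.2110*(-0.05234) = -0.3251
b = 6.2110*sin(-93°) = 6.2110*(-0.99863) = -6.2025

-0.3251 - 6.2025i


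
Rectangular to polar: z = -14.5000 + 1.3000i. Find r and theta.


r = sqrt(210.25+1.69) = sqrt(211.94) = 14.5582
theta = atan2(1.3, -14.5) = 174.8768 degrees

r = 14.5582, theta = 174.8768 degrees


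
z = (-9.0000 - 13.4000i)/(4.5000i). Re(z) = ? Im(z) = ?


Multiply by conjugate: (-9.0000 - 13.4000i)(-4.5000i) / (0^2 + 4.5^2)
Numerator real = -9*0 - (13.4)*4.5 = -60.3
Numerator imag = -13.4*0 - (-9)*4.5 = 40.5
Denominator = 20.25
Re(z) = -60.3/20.25 = -2.9778
Im(z) = 40.5/20.25 = 2.0000

Re(z) = -2.9778, Im(z) = 2.0000


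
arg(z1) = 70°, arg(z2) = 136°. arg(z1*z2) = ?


arg(z1*z2) = 70° + 136° = 206°
Normalized to (-180°, 180°]: -154°

-154°


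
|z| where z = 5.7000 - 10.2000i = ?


|z| = sqrt(5.7^2 + (-10.2)^2) = sqrt(32.49 + 104.04) = sqrt(136.53) = 11.6846

|z| = 11.6846


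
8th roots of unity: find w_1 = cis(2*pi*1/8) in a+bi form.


Angle = 360*1/8 = 45°
a = cos(45°) = 0.7071
b = sin(45°) = 0.7071

0.7071 + 0.7071i


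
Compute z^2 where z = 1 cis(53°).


r^2 = 1^2 = 1
n*theta = 2*53° = 106° = 106° (mod 360)
a = 1*cos(106°) = -0.2756
b = 1*sin(106°) = 0.9613

1 cis(106°) = -0.2756 + 0.9613i


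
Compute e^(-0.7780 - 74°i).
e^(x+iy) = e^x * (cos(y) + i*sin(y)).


e^-0.7780 = 0.4593
cos(-74°) = 0.2756
sin(-74°) = -0.9613
Real = 0.4593*0.2756 = 0.1266
Imag = 0.4593*(-0.9613) = -0.4415

0.1266 - 0.4415i


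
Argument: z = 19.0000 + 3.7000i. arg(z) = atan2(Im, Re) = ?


Re = 19, Im = 3.7
arg = atan2(3.7, 19) = 11.0197 degrees

arg(z) = 11.0197 degrees


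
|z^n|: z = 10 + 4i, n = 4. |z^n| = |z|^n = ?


|z| = sqrt(100+16) = sqrt(116) = 10.7703
|z^4| = |z|^4 = (sqrt(116))^4 = 116^2 = 13456

|z^4| = 13456


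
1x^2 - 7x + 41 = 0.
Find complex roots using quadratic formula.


disc = (-7)^2 - 4*1*41 = 49 - 164 = -115
sqrt(|disc|) = sqrt(115) = 10.7238
Real part = 7/(2*1) = 3.5000
Imag part = 10.7238/(2*1) = 5.3619

3.5000 ± 5.3619i


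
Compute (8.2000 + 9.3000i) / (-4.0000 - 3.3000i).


Conjugate of z2 = -4.0000 + 3.3000i
Numerator: (8.2000 + 9.3000i)(-4.0000 + 3.3000i) = -63.4900 - 10.1400i
Denominator: (-4)^2 + (-3.3)^2 = 26.89
Result = (-63.4900 - 10.1400i)/26.89

-2.3611 - 0.3771i


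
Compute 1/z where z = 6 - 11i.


|z|^2 = 36+121 = 157
1/z = (6 + 11i)/157

1/z = 0.0382 + 0.0701i


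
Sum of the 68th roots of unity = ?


The sum of all 68th roots of unity is 0.
Geometric series: (1 - w^68)/(1 - w) = (1-1)/(1-w) = 0 since w^68 = 1, w ≠ 1.
Alternatively: coefficient of z^67 in z^68 - 1 is 0.

0


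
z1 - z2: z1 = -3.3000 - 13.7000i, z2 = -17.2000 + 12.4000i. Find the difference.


Real: -3.3 + 17.2 = 13.9
Imag: -13.7 - 12.4 = -26.1

13.9000 - 26.1000i


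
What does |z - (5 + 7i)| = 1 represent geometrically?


|z - z0| = r is a circle with center z0 and radius r.
Center = (5, 7), radius = 1

Circle with center (5, 7) and radius 1


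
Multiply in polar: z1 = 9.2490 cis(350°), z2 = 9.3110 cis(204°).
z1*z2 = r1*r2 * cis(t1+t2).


r = 9.2490 * 9.3110 = 86.1174
theta = 350° + 204° = 554° = 194° (mod 360)

86.1174 cis(194°)


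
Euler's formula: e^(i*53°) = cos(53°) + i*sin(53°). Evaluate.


cos(53°) = 0.6018
sin(53°) = 0.7986

e^(i*53°) = 0.6018 + 0.7986i


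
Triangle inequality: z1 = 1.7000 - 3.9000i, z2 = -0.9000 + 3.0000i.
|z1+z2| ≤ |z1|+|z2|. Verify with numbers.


|z1| = sqrt(1.7^2 + (-3.9)^2) = sqrt(18.1) = 4.2544
|z2| = sqrt((-0.9)^2 + 3^2) = sqrt(9.81) = 3.1321
z1+z2 = 0.8000 - 0.9000i
|z1+z2| = sqrt(1.45) = 1.2042
|z1|+|z2| = 4.2544 + 3.1321 = 7.3865

|z1+z2| = 1.2042 ≤ |z1|+|z2| = 7.3865 (verified)


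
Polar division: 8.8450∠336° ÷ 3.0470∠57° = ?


r = 8.8450 / 3.0470 = 2.9029
theta = 336° - 57° = 279° = 279° (mod 360)

2.9029 cis(279°)


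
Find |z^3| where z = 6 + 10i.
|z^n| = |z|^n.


|z| = sqrt(36+100) = sqrt(136) = 11.6619
|z^3| = |z|^3 = (sqrt(136))^3 = 136*sqrt(136)

|z^3| = 136*sqrt(136) ≈ 1586.0189


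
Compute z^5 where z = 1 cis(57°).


r^5 = 1^5 = 1
n*theta = 5*57° = 285° = 285° (mod 360)
a = 1*cos(285°) = 0.2588
b = 1*sin(285°) = -0.9659

1 cis(285°) = 0.2588 - 0.9659i


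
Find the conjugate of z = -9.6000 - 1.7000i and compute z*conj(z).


z_bar = -9.6000 + 1.7000i
z*z_bar = (-9.6)^2 + (-1.7)^2 = 92.16 + 2.89 = 95.05

z_bar = -9.6000 + 1.7000i, z*z_bar = 95.05


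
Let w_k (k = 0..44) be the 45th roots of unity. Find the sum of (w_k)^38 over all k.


The roots are w_k = w^k with w = e^(2*pi*i/45), and (w^k)^38 = (w^38)^k.
So S = 1 + u + u^2 + ... + u^(44) with u = w^38.
38 = 0*45 + 38, so 38 is not a multiple of 45: u = w^38 ≠ 1 (w is a primitive 45th root), while u^45 = (w^45)^38 = 1.
Geometric series: S = (1 - u^45)/(1 - u) = (1 - 1)/(1 - u) = 0

S = 0


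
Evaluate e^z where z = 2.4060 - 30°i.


e^2.4060 = 11.0895
cos(-30°) = 0.86603
sin(-30°) = -0.5
Real = 11.0895*0.86603 = 9.6038
Imag = 11.0895*(-0.5) = -5.5448

9.6038 - 5.5448i


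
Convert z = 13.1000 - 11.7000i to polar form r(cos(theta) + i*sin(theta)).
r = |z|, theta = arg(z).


r = sqrt(171.61+136.89) = sqrt(308.5) = 17.5642
theta = atan2(-11.7, 13.1) = -41.7690 degrees

r = 17.5642, theta = -41.7690 degrees


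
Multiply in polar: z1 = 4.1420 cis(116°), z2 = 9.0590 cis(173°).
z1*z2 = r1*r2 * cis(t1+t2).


r = 4.1420 * 9.0590 = 37.5224
theta = 116° + 173° = 289° = 289° (mod 360)

37.5224 cis(289°)


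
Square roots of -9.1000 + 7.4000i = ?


|z| = sqrt(82.81+54.76) = 11.7290
sqrt((|z|+a)/2) = sqrt((11.7290+(-9.1))/2) = sqrt(1.3145) = 1.1465
sqrt((|z|-a)/2) = sqrt((11.7290-(-9.1))/2) = sqrt(10.4145) = 3.2272

±(1.1465 + 3.2272i) i.e. 1.1465 + 3.2272i and -1.1465 - 3.2272i


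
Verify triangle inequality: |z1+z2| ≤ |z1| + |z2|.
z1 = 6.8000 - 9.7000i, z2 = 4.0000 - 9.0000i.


|z1| = sqrt(6.8^2 + (-9.7)^2) = sqrt(140.33) = 11.8461
|z2| = sqrt(4^2 + (-9)^2) = sqrt(97) = 9.8489
z1+z2 = 10.8000 - 18.7000i
|z1+z2| = sqrt(466.33) = 21.5947
|z1|+|z2| = 11.8461 + 9.8489 = 21.6950

|z1+z2| = 21.5947 ≤ |z1|+|z2| = 21.6950 (verified)


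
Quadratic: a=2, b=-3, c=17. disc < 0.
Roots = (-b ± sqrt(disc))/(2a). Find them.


disc = (-3)^2 - 4*2*17 = 9 - 136 = -127
sqrt(|disc|) = sqrt(127) = 11.2694
Real part = 3/(2*2) = 0.7500
Imag part = 11.2694/(2*2) = 2.8174

0.7500 ± 2.8174i


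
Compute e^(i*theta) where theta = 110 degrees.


cos(110°) = -0.3420
sin(110°) = 0.9397

e^(i*110°) = -0.3420 + 0.9397i


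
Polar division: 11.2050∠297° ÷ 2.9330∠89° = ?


r = 11.2050 / 2.9330 = 3.8203
theta = 297° - 89° = 208° = 208° (mod 360)

3.8203 cis(208°)


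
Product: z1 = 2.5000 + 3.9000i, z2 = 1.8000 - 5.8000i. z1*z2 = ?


Real = 2.5*1.8 - 3.9*(-5.8) = 4.5 - (-22.62) = 27.12
Imag = 2.5*(-5.8) + 1.8*3.9 = -14.5 + 7.02 = -7.48

27.1200 - 7.4800i


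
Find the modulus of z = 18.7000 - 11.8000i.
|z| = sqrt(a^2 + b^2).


|z| = sqrt(18.7^2 + (-11.8)^2) = sqrt(349.69 + 139.24) = sqrt(488.93) = 22.1118

|z| = 22.1118


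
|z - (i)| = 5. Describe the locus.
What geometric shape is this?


|z - z0| = r is a circle with center z0 and radius r.
Center = (0, 1), radius = 5

Circle with center (0, 1) and radius 5


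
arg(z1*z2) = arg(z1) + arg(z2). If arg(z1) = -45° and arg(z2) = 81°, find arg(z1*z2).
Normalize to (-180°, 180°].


arg(z1*z2) = -45° + 81° = 36°
Normalized to (-180°, 180°]: 36°

36°


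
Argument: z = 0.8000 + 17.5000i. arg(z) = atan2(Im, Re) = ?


Re = 0.8, Im = 17.5
arg = atan2(17.5, 0.8) = 87.3826 degrees

arg(z) = 87.3826 degrees


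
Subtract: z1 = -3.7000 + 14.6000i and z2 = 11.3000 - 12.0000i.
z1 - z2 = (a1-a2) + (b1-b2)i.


Real: -3.7 - 11.3 = -15
Imag: 14.6 + 12 = 26.6

-15.0000 + 26.6000i


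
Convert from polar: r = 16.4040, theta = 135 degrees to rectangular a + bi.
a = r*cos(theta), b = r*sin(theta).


a = 16.4040*cos(135°) = 16.4040*(-0.70711) = -11.5994
b = 16.4040*sin(135°) = 16.4040*0.70711 = 11.5994

-11.5994 + 11.5994i


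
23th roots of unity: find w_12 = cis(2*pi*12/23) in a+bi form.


Angle = 360*12/23 = 187.8261°
a = cos(187.8261°) = -0.9907
b = sin(187.8261°) = -0.1362

-0.9907 - 0.1362i


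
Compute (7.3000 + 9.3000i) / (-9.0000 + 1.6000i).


Conjugate of z2 = -9.0000 - 1.6000i
Numerator: (7.3000 + 9.3000i)(-9.0000 - 1.6000i) = -50.8200 - 95.3800i
Denominator: (-9)^2 + 1.6^2 = 83.56
Result = (-50.8200 - 95.3800i)/83.56

-0.6082 - 1.1415i


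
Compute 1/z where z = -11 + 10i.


|z|^2 = 121+100 = 221
1/z = (-11 - 10i)/221

1/z = -0.0498 - 0.0452i


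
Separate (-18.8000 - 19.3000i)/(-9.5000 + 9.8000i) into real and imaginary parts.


Multiply by conjugate: (-18.8000 - 19.3000i)(-9.5000 - 9.8000i) / ((-9.5)^2 + 9.8^2)
Numerator real = -18.8*(-9.5) - (19.3)*9.8 = -10.54
Numerator imag = -19.3*(-9.5) - (-18.8)*9.8 = 367.59
Denominator = 186.29
Re(z) = -10.54/186.29 = -0.0566
Im(z) = 367.59/186.29 = 1.9732

Re(z) = -0.0566, Im(z) = 1.9732


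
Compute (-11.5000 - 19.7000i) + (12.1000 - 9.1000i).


Real: -11.5 + 12.1 = 0.6
Imag: -19.7 - 9.1 = -28.8

0.6000 - 28.8000i


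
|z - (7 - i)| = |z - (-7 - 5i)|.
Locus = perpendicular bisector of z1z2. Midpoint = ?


Equal distances means the locus is the perpendicular bisector of z1 and z2.
Midpoint = ((7+(-7))/2, (-1+(-5))/2) = (0, -3.0000)

Perpendicular bisector through (0, -3.0000)


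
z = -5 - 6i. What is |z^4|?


|z| = sqrt(25+36) = sqrt(61) = 7.8102
|z^4| = |z|^4 = (sqrt(61))^4 = 61^2 = 3721

|z^4| = 3721


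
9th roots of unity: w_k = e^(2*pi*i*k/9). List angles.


The 9th roots of unity are cis(360k/9°) for k=0..8
Angle step = 360/9 = 40°
Primitive root: cis(40°)
Primitive root = 0.7660 + 0.6428i

9 roots at angles: 0°, 40°, 80°, 120°, 160°, 200°, 240°, 280°, 320°


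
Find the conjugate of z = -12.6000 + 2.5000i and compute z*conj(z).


z_bar = -12.6000 - 2.5000i
z*z_bar = (-12.6)^2 + 2.5^2 = 158.76 + 6.25 = 165.01

z_bar = -12.6000 - 2.5000i, z*z_bar = 165.01


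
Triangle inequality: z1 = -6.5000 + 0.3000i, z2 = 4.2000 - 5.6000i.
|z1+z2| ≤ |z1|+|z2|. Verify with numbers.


|z1| = sqrt((-6.5)^2 + 0.3^2) = sqrt(42.34) = 6.5069
|z2| = sqrt(4.2^2 + (-5.6)^2) = sqrt(49) = 7.0000
z1+z2 = -2.3000 - 5.3000i
|z1+z2| = sqrt(33.38) = 5.7775
|z1|+|z2| = 6.5069 + 7.0000 = 13.5069

|z1+z2| = 5.7775 ≤ |z1|+|z2| = 13.5069 (verified)


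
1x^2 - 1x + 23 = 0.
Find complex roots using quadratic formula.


disc = (-1)^2 - 4*1*23 = 1 - 92 = -91
sqrt(|disc|) = sqrt(91) = 9.5394
Real part = 1/(2*1) = 0.5000
Imag part = 9.5394/(2*1) = 4.7697

0.5000 ± 4.7697i


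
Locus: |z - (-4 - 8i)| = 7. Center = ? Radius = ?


|z - z0| = r is a circle with center z0 and radius r.
Center = (-4, -8), radius = 7

Circle with center (-4, -8) and radius 7


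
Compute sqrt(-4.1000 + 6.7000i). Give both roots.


|z| = sqrt(16.81+44.89) = 7.8549
sqrt((|z|+a)/2) = sqrt((7.8549+(-4.1))/2) = sqrt(1.8775) = 1.3702
sqrt((|z|-a)/2) = sqrt((7.8549-(-4.1))/2) = sqrt(5.9775) = 2.4449

±(1.3702 + 2.4449i) i.e. 1.3702 + 2.4449i and -1.3702 - 2.4449i


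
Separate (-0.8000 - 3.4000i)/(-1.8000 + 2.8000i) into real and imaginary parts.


Multiply by conjugate: (-0.8000 - 3.4000i)(-1.8000 - 2.8000i) / ((-1.8)^2 + 2.8^2)
Numerator real = -0.8*(-1.8) - (3.4)*2.8 = -8.08
Numerator imag = -3.4*(-1.8) - (-0.8)*2.8 = 8.36
Denominator = 11.08
Re(z) = -8.08/11.08 = -0.7292
Im(z) = 8.36/11.08 = 0.7545

Re(z) = -0.7292, Im(z) = 0.7545


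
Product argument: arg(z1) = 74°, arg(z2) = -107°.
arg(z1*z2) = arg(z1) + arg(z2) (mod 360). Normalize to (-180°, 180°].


arg(z1*z2) = 74° - 107° = -33°
Normalized to (-180°, 180°]: -33°

-33°


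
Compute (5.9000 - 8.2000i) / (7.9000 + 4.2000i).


Conjugate of z2 = 7.9000 - 4.2000i
Numerator: (5.9000 - 8.2000i)(7.9000 - 4.2000i) = 12.1700 - 89.5600i
Denominator: 7.9^2 + 4.2^2 = 80.05
Result = (12.1700 - 89.5600i)/80.05

0.1520 - 1.1188i


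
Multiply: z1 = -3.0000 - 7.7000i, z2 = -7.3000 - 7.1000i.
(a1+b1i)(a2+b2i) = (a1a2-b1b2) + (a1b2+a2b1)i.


Real = -3*(-7.3) - (-7.7)*(-7.1) = 21.9 - 54.67 = -32.77
Imag = -3*(-7.1) - (7.3)*(-7.7) = 21.3 + 56.21 = 77.51

-32.7700 + 77.5100i


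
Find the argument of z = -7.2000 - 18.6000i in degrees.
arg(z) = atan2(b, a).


Re = -7.2, Im = -18.6
arg = atan2(-18.6, -7.2) = -111.1613 degrees

arg(z) = -111.1613 degrees


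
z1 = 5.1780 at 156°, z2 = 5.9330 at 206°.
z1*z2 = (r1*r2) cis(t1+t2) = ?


r = 5.1780 * 5.9330 = 30.7211
theta = 156° + 206° = 362° = 2° (mod 360)

30.7211 cis(2°)


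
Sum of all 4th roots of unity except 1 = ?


With w = e^(2*pi*i/4), all 4 of the 4th roots of unity w^0 = 1, w, ..., w^(3) sum to 0: 1 + w + ... + w^(3) = (1 - w^4)/(1 - w) = 0 since w^4 = 1, w ≠ 1.
Removing the root 1: w + w^2 + ... + w^(3) = 0 - 1 = -1

Sum = -1


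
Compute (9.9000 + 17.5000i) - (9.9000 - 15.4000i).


Real: 9.9 - 9.9 = 0
Imag: 17.5 + 15.4 = 32.9

32.9000i


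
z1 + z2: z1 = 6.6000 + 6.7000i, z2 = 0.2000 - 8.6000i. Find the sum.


Real: 6.6 + 0.2 = 6.8
Imag: 6.7 - 8.6 = -1.9

6.8000 - 1.9000i


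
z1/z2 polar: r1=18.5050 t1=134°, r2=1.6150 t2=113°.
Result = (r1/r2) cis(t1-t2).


r = 18.5050 / 1.6150 = 11.4582
theta = 134° - 113° = 21° = 21° (mod 360)

11.4582 cis(21°)


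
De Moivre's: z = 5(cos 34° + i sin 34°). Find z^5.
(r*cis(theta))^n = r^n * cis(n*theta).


r^5 = 5^5 = 3125
n*theta = 5*34° = 170° = 170° (mod 360)
a = 3125*cos(170°) = -3077.5242
b = 3125*sin(170°) = 542.6506

3125 cis(170°) = -3077.5242 + 542.6506i
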